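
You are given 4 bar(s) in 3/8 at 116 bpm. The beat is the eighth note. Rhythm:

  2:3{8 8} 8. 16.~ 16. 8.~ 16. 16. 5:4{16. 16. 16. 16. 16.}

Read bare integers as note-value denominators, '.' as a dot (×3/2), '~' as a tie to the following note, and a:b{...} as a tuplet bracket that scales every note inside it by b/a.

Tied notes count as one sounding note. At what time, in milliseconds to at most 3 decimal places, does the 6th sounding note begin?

note 6 onset = 33/4b = 4267.241ms

1. 0.0ms @ 0 + 775.862ms (3/2)
2. 775.862ms @ 3/2 + 775.862ms (3/2)
3. 1551.724ms @ 3 + 775.862ms (3/2)
4. 2327.586ms @ 9/2 + 775.862ms (3/2)
5. 3103.448ms @ 6 + 1163.793ms (9/4)
6. 4267.241ms @ 33/4 + 387.931ms (3/4)
7. 4655.172ms @ 9 + 310.345ms (3/5)
8. 4965.517ms @ 48/5 + 310.345ms (3/5)
9. 5275.862ms @ 51/5 + 310.345ms (3/5)
10. 5586.207ms @ 54/5 + 310.345ms (3/5)
11. 5896.552ms @ 57/5 + 310.345ms (3/5)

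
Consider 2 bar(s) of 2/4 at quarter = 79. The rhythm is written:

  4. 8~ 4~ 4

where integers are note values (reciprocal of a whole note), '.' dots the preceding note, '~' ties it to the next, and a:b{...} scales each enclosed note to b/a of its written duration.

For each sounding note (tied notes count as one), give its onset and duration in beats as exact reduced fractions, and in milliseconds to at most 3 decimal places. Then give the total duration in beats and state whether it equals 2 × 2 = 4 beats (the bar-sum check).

1) 0.0ms=0b +1139.241ms=3/2b
2) 1139.241ms=3/2b +1898.734ms=5/2b
Σ=4b of 4 (79bpm 2/4) — PASS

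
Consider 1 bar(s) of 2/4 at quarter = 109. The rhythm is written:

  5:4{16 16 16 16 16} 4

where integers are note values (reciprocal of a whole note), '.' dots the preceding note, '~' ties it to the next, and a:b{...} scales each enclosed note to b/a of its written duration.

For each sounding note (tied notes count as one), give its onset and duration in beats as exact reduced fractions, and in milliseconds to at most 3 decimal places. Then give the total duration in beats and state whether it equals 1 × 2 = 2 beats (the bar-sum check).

1) 0.0ms=0b +110.092ms=1/5b
2) 110.092ms=1/5b +110.092ms=1/5b
3) 220.183ms=2/5b +110.092ms=1/5b
4) 330.275ms=3/5b +110.092ms=1/5b
5) 440.367ms=4/5b +110.092ms=1/5b
6) 550.459ms=1b +550.459ms=1b
Σ=2b of 2 (109bpm 2/4) — PASS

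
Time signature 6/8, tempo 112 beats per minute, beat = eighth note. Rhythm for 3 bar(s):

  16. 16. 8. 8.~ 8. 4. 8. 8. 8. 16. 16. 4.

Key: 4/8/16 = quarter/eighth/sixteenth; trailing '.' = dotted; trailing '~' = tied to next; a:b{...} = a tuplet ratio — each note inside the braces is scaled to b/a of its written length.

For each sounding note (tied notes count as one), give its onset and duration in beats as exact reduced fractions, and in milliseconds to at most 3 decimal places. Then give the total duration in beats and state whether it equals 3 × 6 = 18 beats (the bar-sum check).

1) 0.0ms=0b +401.786ms=3/4b
2) 401.786ms=3/4b +401.786ms=3/4b
3) 803.571ms=3/2b +803.571ms=3/2b
4) 1607.143ms=3b +1607.143ms=3b
5) 3214.286ms=6b +1607.143ms=3b
6) 4821.429ms=9b +803.571ms=3/2b
7) 5625.0ms=21/2b +803.571ms=3/2b
8) 6428.571ms=12b +803.571ms=3/2b
9) 7232.143ms=27/2b +401.786ms=3/4b
10) 7633.929ms=57/4b +401.786ms=3/4b
11) 8035.714ms=15b +1607.143ms=3b
Σ=18b of 18 (112bpm 6/8) — PASS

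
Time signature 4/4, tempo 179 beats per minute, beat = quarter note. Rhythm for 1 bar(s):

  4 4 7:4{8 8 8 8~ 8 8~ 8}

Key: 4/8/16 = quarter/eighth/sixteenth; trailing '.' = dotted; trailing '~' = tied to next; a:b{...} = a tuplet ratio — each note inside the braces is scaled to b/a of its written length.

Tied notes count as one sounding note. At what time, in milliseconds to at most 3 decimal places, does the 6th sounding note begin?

1. 0.0ms @ 0 + 335.196ms (1)
2. 335.196ms @ 1 + 335.196ms (1)
3. 670.391ms @ 2 + 95.77ms (2/7)
4. 766.161ms @ 16/7 + 95.77ms (2/7)
5. 861.931ms @ 18/7 + 95.77ms (2/7)
6. 957.702ms @ 20/7 + 191.54ms (4/7)
7. 1149.242ms @ 24/7 + 191.54ms (4/7)

note 6 onset = 20/7b = 957.702ms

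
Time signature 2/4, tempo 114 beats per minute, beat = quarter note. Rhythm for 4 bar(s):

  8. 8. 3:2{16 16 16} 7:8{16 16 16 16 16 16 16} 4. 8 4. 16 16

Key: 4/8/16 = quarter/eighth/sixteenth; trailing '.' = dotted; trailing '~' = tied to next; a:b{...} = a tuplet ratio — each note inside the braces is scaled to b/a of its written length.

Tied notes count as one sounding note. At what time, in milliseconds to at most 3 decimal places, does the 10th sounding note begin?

note 10 onset = 22/7b = 1654.135ms

1. 0.0ms @ 0 + 394.737ms (3/4)
2. 394.737ms @ 3/4 + 394.737ms (3/4)
3. 789.474ms @ 3/2 + 87.719ms (1/6)
4. 877.193ms @ 5/3 + 87.719ms (1/6)
5. 964.912ms @ 11/6 + 87.719ms (1/6)
6. 1052.632ms @ 2 + 150.376ms (2/7)
7. 1203.008ms @ 16/7 + 150.376ms (2/7)
8. 1353.383ms @ 18/7 + 150.376ms (2/7)
9. 1503.759ms @ 20/7 + 150.376ms (2/7)
10. 1654.135ms @ 22/7 + 150.376ms (2/7)
11. 1804.511ms @ 24/7 + 150.376ms (2/7)
12. 1954.887ms @ 26/7 + 150.376ms (2/7)
13. 2105.263ms @ 4 + 789.474ms (3/2)
14. 2894.737ms @ 11/2 + 263.158ms (1/2)
15. 3157.895ms @ 6 + 789.474ms (3/2)
16. 3947.368ms @ 15/2 + 131.579ms (1/4)
17. 4078.947ms @ 31/4 + 131.579ms (1/4)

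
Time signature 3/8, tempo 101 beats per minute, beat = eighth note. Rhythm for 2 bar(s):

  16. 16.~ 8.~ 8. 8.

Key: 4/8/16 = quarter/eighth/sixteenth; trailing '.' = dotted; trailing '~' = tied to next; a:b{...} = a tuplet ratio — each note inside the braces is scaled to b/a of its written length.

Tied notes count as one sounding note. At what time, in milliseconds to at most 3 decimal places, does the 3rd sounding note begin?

1. 0.0ms @ 0 + 445.545ms (3/4)
2. 445.545ms @ 3/4 + 2227.723ms (15/4)
3. 2673.267ms @ 9/2 + 891.089ms (3/2)

note 3 onset = 9/2b = 2673.267ms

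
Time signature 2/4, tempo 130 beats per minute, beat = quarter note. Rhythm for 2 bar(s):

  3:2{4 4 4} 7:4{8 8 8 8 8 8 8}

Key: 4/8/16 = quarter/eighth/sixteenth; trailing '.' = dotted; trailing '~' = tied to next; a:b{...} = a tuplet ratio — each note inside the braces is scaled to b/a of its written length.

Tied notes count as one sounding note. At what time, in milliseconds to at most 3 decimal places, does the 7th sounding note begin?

1. 0.0ms @ 0 + 307.692ms (2/3)
2. 307.692ms @ 2/3 + 307.692ms (2/3)
3. 615.385ms @ 4/3 + 307.692ms (2/3)
4. 923.077ms @ 2 + 131.868ms (2/7)
5. 1054.945ms @ 16/7 + 131.868ms (2/7)
6. 1186.813ms @ 18/7 + 131.868ms (2/7)
7. 1318.681ms @ 20/7 + 131.868ms (2/7)
8. 1450.549ms @ 22/7 + 131.868ms (2/7)
9. 1582.418ms @ 24/7 + 131.868ms (2/7)
10. 1714.286ms @ 26/7 + 131.868ms (2/7)

note 7 onset = 20/7b = 1318.681ms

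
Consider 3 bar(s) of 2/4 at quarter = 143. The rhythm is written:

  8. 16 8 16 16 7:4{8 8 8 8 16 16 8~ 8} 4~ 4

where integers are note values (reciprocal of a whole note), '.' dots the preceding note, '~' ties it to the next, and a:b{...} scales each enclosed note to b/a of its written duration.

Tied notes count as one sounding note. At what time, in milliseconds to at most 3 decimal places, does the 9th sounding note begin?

note 9 onset = 20/7b = 1198.801ms

1. 0.0ms @ 0 + 314.685ms (3/4)
2. 314.685ms @ 3/4 + 104.895ms (1/4)
3. 419.58ms @ 1 + 209.79ms (1/2)
4. 629.371ms @ 3/2 + 104.895ms (1/4)
5. 734.266ms @ 7/4 + 104.895ms (1/4)
6. 839.161ms @ 2 + 119.88ms (2/7)
7. 959.041ms @ 16/7 + 119.88ms (2/7)
8. 1078.921ms @ 18/7 + 119.88ms (2/7)
9. 1198.801ms @ 20/7 + 119.88ms (2/7)
10. 1318.681ms @ 22/7 + 59.94ms (1/7)
11. 1378.621ms @ 23/7 + 59.94ms (1/7)
12. 1438.561ms @ 24/7 + 239.76ms (4/7)
13. 1678.322ms @ 4 + 839.161ms (2)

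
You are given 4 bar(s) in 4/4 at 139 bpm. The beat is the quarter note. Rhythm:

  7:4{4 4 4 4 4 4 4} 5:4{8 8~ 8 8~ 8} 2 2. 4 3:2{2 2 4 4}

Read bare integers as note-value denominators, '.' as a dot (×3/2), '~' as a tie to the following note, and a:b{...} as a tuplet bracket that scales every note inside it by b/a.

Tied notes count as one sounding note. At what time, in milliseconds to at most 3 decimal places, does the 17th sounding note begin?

note 17 onset = 46/3b = 6618.705ms

1. 0.0ms @ 0 + 246.66ms (4/7)
2. 246.66ms @ 4/7 + 246.66ms (4/7)
3. 493.32ms @ 8/7 + 246.66ms (4/7)
4. 739.979ms @ 12/7 + 246.66ms (4/7)
5. 986.639ms @ 16/7 + 246.66ms (4/7)
6. 1233.299ms @ 20/7 + 246.66ms (4/7)
7. 1479.959ms @ 24/7 + 246.66ms (4/7)
8. 1726.619ms @ 4 + 172.662ms (2/5)
9. 1899.281ms @ 22/5 + 345.324ms (4/5)
10. 2244.604ms @ 26/5 + 345.324ms (4/5)
11. 2589.928ms @ 6 + 863.309ms (2)
12. 3453.237ms @ 8 + 1294.964ms (3)
13. 4748.201ms @ 11 + 431.655ms (1)
14. 5179.856ms @ 12 + 575.54ms (4/3)
15. 5755.396ms @ 40/3 + 575.54ms (4/3)
16. 6330.935ms @ 44/3 + 287.77ms (2/3)
17. 6618.705ms @ 46/3 + 287.77ms (2/3)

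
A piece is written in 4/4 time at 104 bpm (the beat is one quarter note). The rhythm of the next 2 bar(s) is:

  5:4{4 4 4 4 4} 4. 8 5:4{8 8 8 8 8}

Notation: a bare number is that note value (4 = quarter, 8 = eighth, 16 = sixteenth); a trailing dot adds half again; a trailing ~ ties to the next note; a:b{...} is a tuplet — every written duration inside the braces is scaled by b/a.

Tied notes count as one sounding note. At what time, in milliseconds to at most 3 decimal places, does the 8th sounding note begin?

note 8 onset = 6b = 3461.538ms

1. 0.0ms @ 0 + 461.538ms (4/5)
2. 461.538ms @ 4/5 + 461.538ms (4/5)
3. 923.077ms @ 8/5 + 461.538ms (4/5)
4. 1384.615ms @ 12/5 + 461.538ms (4/5)
5. 1846.154ms @ 16/5 + 461.538ms (4/5)
6. 2307.692ms @ 4 + 865.385ms (3/2)
7. 3173.077ms @ 11/2 + 288.462ms (1/2)
8. 3461.538ms @ 6 + 230.769ms (2/5)
9. 3692.308ms @ 32/5 + 230.769ms (2/5)
10. 3923.077ms @ 34/5 + 230.769ms (2/5)
11. 4153.846ms @ 36/5 + 230.769ms (2/5)
12. 4384.615ms @ 38/5 + 230.769ms (2/5)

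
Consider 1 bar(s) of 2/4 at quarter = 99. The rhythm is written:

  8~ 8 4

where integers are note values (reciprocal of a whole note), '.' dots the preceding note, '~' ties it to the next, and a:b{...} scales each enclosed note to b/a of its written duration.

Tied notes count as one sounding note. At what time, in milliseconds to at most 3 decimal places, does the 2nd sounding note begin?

1. 0.0ms @ 0 + 606.061ms (1)
2. 606.061ms @ 1 + 606.061ms (1)

note 2 onset = 1b = 606.061ms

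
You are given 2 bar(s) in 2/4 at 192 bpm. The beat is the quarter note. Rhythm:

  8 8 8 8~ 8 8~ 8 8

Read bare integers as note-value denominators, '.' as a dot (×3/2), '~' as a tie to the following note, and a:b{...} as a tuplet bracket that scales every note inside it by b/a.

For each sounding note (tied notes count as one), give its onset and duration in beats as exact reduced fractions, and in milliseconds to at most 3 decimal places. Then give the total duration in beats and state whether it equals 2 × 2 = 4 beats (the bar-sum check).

1) 0.0ms=0b +156.25ms=1/2b
2) 156.25ms=1/2b +156.25ms=1/2b
3) 312.5ms=1b +156.25ms=1/2b
4) 468.75ms=3/2b +312.5ms=1b
5) 781.25ms=5/2b +312.5ms=1b
6) 1093.75ms=7/2b +156.25ms=1/2b
Σ=4b of 4 (192bpm 2/4) — PASS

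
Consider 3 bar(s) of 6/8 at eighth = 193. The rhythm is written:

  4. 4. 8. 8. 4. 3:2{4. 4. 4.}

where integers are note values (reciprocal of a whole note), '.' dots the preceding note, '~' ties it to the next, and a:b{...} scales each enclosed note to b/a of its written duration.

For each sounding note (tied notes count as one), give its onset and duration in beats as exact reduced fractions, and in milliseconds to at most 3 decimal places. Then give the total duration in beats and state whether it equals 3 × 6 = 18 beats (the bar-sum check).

1) 0.0ms=0b +932.642ms=3b
2) 932.642ms=3b +932.642ms=3b
3) 1865.285ms=6b +466.321ms=3/2b
4) 2331.606ms=15/2b +466.321ms=3/2b
5) 2797.927ms=9b +932.642ms=3b
6) 3730.57ms=12b +621.762ms=2b
7) 4352.332ms=14b +621.762ms=2b
8) 4974.093ms=16b +621.762ms=2b
Σ=18b of 18 (193bpm 6/8) — PASS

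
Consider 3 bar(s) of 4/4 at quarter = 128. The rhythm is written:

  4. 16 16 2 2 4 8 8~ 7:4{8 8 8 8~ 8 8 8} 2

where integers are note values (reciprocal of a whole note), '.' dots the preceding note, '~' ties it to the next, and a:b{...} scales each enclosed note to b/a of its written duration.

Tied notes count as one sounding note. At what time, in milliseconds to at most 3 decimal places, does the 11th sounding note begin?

1. 0.0ms @ 0 + 703.125ms (3/2)
2. 703.125ms @ 3/2 + 117.188ms (1/4)
3. 820.312ms @ 7/4 + 117.188ms (1/4)
4. 937.5ms @ 2 + 937.5ms (2)
5. 1875.0ms @ 4 + 937.5ms (2)
6. 2812.5ms @ 6 + 468.75ms (1)
7. 3281.25ms @ 7 + 234.375ms (1/2)
8. 3515.625ms @ 15/2 + 368.304ms (11/14)
9. 3883.929ms @ 58/7 + 133.929ms (2/7)
10. 4017.857ms @ 60/7 + 133.929ms (2/7)
11. 4151.786ms @ 62/7 + 267.857ms (4/7)
12. 4419.643ms @ 66/7 + 133.929ms (2/7)
13. 4553.571ms @ 68/7 + 133.929ms (2/7)
14. 4687.5ms @ 10 + 937.5ms (2)

note 11 onset = 62/7b = 4151.786ms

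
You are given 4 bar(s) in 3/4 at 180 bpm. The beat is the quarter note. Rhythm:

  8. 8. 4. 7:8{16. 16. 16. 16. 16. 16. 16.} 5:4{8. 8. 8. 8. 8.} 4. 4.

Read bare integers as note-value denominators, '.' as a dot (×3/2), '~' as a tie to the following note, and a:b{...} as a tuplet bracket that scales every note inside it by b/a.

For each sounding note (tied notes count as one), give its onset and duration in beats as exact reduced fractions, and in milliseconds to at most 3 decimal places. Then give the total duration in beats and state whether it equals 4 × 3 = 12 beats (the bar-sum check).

1) 0.0ms=0b +250.0ms=3/4b
2) 250.0ms=3/4b +250.0ms=3/4b
3) 500.0ms=3/2b +500.0ms=3/2b
4) 1000.0ms=3b +142.857ms=3/7b
5) 1142.857ms=24/7b +142.857ms=3/7b
6) 1285.714ms=27/7b +142.857ms=3/7b
7) 1428.571ms=30/7b +142.857ms=3/7b
8) 1571.429ms=33/7b +142.857ms=3/7b
9) 1714.286ms=36/7b +142.857ms=3/7b
10) 1857.143ms=39/7b +142.857ms=3/7b
11) 2000.0ms=6b +200.0ms=3/5b
12) 2200.0ms=33/5b +200.0ms=3/5b
13) 2400.0ms=36/5b +200.0ms=3/5b
14) 2600.0ms=39/5b +200.0ms=3/5b
15) 2800.0ms=42/5b +200.0ms=3/5b
16) 3000.0ms=9b +500.0ms=3/2b
17) 3500.0ms=21/2b +500.0ms=3/2b
Σ=12b of 12 (180bpm 3/4) — PASS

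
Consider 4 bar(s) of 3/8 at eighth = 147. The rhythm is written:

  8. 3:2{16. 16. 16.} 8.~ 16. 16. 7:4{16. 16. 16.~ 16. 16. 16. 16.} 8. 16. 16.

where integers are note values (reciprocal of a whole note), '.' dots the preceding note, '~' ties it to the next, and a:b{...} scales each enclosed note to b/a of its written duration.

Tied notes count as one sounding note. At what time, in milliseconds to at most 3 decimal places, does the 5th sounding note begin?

1. 0.0ms @ 0 + 612.245ms (3/2)
2. 612.245ms @ 3/2 + 204.082ms (1/2)
3. 816.327ms @ 2 + 204.082ms (1/2)
4. 1020.408ms @ 5/2 + 204.082ms (1/2)
5. 1224.49ms @ 3 + 918.367ms (9/4)
6. 2142.857ms @ 21/4 + 306.122ms (3/4)
7. 2448.98ms @ 6 + 174.927ms (3/7)
8. 2623.907ms @ 45/7 + 174.927ms (3/7)
9. 2798.834ms @ 48/7 + 349.854ms (6/7)
10. 3148.688ms @ 54/7 + 174.927ms (3/7)
11. 3323.615ms @ 57/7 + 174.927ms (3/7)
12. 3498.542ms @ 60/7 + 174.927ms (3/7)
13. 3673.469ms @ 9 + 612.245ms (3/2)
14. 4285.714ms @ 21/2 + 306.122ms (3/4)
15. 4591.837ms @ 45/4 + 306.122ms (3/4)

note 5 onset = 3b = 1224.49ms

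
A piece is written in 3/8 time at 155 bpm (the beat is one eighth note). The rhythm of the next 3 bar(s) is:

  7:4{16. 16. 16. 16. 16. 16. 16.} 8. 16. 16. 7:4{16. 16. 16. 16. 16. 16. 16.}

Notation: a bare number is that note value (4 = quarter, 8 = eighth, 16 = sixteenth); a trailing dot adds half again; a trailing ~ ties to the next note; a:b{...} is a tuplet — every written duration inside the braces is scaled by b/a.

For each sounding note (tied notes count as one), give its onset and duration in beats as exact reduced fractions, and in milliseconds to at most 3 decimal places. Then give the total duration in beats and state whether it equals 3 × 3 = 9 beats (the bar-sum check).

1) 0.0ms=0b +165.899ms=3/7b
2) 165.899ms=3/7b +165.899ms=3/7b
3) 331.797ms=6/7b +165.899ms=3/7b
4) 497.696ms=9/7b +165.899ms=3/7b
5) 663.594ms=12/7b +165.899ms=3/7b
6) 829.493ms=15/7b +165.899ms=3/7b
7) 995.392ms=18/7b +165.899ms=3/7b
8) 1161.29ms=3b +580.645ms=3/2b
9) 1741.935ms=9/2b +290.323ms=3/4b
10) 2032.258ms=21/4b +290.323ms=3/4b
11) 2322.581ms=6b +165.899ms=3/7b
12) 2488.479ms=45/7b +165.899ms=3/7b
13) 2654.378ms=48/7b +165.899ms=3/7b
14) 2820.276ms=51/7b +165.899ms=3/7b
15) 2986.175ms=54/7b +165.899ms=3/7b
16) 3152.074ms=57/7b +165.899ms=3/7b
17) 3317.972ms=60/7b +165.899ms=3/7b
Σ=9b of 9 (155bpm 3/8) — PASS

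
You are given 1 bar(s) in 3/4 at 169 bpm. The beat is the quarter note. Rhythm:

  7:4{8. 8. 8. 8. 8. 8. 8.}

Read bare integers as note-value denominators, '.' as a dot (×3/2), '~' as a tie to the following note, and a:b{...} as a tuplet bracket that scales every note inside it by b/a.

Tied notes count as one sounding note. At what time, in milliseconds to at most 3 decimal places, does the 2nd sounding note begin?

note 2 onset = 3/7b = 152.156ms

1. 0.0ms @ 0 + 152.156ms (3/7)
2. 152.156ms @ 3/7 + 152.156ms (3/7)
3. 304.311ms @ 6/7 + 152.156ms (3/7)
4. 456.467ms @ 9/7 + 152.156ms (3/7)
5. 608.622ms @ 12/7 + 152.156ms (3/7)
6. 760.778ms @ 15/7 + 152.156ms (3/7)
7. 912.933ms @ 18/7 + 152.156ms (3/7)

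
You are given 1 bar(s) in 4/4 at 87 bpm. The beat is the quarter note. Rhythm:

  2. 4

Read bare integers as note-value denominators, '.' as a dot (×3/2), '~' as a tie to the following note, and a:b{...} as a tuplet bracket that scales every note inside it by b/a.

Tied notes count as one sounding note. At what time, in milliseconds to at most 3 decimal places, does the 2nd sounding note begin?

note 2 onset = 3b = 2068.966ms

1. 0.0ms @ 0 + 2068.966ms (3)
2. 2068.966ms @ 3 + 689.655ms (1)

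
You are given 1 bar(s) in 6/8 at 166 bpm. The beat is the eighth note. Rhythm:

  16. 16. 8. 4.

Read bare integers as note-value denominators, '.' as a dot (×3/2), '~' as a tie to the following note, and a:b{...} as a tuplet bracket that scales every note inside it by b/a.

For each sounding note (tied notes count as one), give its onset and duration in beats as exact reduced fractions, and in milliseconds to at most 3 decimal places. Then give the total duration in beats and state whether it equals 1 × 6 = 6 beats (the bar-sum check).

1) 0.0ms=0b +271.084ms=3/4b
2) 271.084ms=3/4b +271.084ms=3/4b
3) 542.169ms=3/2b +542.169ms=3/2b
4) 1084.337ms=3b +1084.337ms=3b
Σ=6b of 6 (166bpm 6/8) — PASS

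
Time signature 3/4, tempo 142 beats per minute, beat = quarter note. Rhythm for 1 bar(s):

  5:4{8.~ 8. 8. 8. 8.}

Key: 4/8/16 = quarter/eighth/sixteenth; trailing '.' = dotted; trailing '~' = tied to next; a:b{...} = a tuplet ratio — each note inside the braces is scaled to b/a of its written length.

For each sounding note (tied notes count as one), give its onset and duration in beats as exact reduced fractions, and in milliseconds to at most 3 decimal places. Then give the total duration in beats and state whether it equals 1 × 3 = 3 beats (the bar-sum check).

1) 0.0ms=0b +507.042ms=6/5b
2) 507.042ms=6/5b +253.521ms=3/5b
3) 760.563ms=9/5b +253.521ms=3/5b
4) 1014.085ms=12/5b +253.521ms=3/5b
Σ=3b of 3 (142bpm 3/4) — PASS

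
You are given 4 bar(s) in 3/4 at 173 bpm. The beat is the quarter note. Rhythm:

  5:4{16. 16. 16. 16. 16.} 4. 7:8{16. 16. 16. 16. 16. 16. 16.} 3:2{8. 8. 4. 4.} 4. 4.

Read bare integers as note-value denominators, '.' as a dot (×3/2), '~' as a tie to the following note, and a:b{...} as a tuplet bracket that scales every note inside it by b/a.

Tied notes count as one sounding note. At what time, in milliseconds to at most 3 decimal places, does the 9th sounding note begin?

1. 0.0ms @ 0 + 104.046ms (3/10)
2. 104.046ms @ 3/10 + 104.046ms (3/10)
3. 208.092ms @ 3/5 + 104.046ms (3/10)
4. 312.139ms @ 9/10 + 104.046ms (3/10)
5. 416.185ms @ 6/5 + 104.046ms (3/10)
6. 520.231ms @ 3/2 + 520.231ms (3/2)
7. 1040.462ms @ 3 + 148.637ms (3/7)
8. 1189.1ms @ 24/7 + 148.637ms (3/7)
9. 1337.737ms @ 27/7 + 148.637ms (3/7)
10. 1486.375ms @ 30/7 + 148.637ms (3/7)
11. 1635.012ms @ 33/7 + 148.637ms (3/7)
12. 1783.65ms @ 36/7 + 148.637ms (3/7)
13. 1932.287ms @ 39/7 + 148.637ms (3/7)
14. 2080.925ms @ 6 + 173.41ms (1/2)
15. 2254.335ms @ 13/2 + 173.41ms (1/2)
16. 2427.746ms @ 7 + 346.821ms (1)
17. 2774.566ms @ 8 + 346.821ms (1)
18. 3121.387ms @ 9 + 520.231ms (3/2)
19. 3641.618ms @ 21/2 + 520.231ms (3/2)

note 9 onset = 27/7b = 1337.737ms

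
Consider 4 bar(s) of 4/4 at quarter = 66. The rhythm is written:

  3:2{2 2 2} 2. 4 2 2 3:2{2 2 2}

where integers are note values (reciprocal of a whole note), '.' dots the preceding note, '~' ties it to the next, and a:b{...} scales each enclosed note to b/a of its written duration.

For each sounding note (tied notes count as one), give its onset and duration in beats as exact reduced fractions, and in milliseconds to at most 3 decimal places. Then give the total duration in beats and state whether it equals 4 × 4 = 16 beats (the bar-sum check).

1) 0.0ms=0b +1212.121ms=4/3b
2) 1212.121ms=4/3b +1212.121ms=4/3b
3) 2424.242ms=8/3b +1212.121ms=4/3b
4) 3636.364ms=4b +2727.273ms=3b
5) 6363.636ms=7b +909.091ms=1b
6) 7272.727ms=8b +1818.182ms=2b
7) 9090.909ms=10b +1818.182ms=2b
8) 10909.091ms=12b +1212.121ms=4/3b
9) 12121.212ms=40/3b +1212.121ms=4/3b
10) 13333.333ms=44/3b +1212.121ms=4/3b
Σ=16b of 16 (66bpm 4/4) — PASS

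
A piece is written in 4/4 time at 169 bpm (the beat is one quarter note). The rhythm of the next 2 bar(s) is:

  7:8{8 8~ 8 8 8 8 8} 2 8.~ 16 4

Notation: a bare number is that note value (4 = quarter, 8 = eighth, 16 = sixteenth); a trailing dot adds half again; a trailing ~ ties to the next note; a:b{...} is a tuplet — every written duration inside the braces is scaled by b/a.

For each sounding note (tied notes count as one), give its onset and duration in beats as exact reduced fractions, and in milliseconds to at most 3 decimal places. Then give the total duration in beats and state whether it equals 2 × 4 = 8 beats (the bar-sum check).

1) 0.0ms=0b +202.874ms=4/7b
2) 202.874ms=4/7b +405.748ms=8/7b
3) 608.622ms=12/7b +202.874ms=4/7b
4) 811.496ms=16/7b +202.874ms=4/7b
5) 1014.37ms=20/7b +202.874ms=4/7b
6) 1217.244ms=24/7b +202.874ms=4/7b
7) 1420.118ms=4b +710.059ms=2b
8) 2130.178ms=6b +355.03ms=1b
9) 2485.207ms=7b +355.03ms=1b
Σ=8b of 8 (169bpm 4/4) — PASS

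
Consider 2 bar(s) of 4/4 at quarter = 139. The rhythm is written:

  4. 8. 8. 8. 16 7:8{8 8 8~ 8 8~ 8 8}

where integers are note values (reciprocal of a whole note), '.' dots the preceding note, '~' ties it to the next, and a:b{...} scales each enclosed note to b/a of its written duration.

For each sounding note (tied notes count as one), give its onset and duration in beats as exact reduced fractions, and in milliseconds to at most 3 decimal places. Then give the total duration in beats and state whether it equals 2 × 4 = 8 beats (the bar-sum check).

1) 0.0ms=0b +647.482ms=3/2b
2) 647.482ms=3/2b +323.741ms=3/4b
3) 971.223ms=9/4b +323.741ms=3/4b
4) 1294.964ms=3b +323.741ms=3/4b
5) 1618.705ms=15/4b +107.914ms=1/4b
6) 1726.619ms=4b +246.66ms=4/7b
7) 1973.279ms=32/7b +246.66ms=4/7b
8) 2219.938ms=36/7b +493.32ms=8/7b
9) 2713.258ms=44/7b +493.32ms=8/7b
10) 3206.578ms=52/7b +246.66ms=4/7b
Σ=8b of 8 (139bpm 4/4) — PASS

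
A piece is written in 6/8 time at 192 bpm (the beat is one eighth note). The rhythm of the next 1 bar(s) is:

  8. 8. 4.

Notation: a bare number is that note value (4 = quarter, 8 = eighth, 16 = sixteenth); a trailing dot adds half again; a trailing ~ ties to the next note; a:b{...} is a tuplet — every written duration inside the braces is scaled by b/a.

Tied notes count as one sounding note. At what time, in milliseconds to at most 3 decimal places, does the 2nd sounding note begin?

1. 0.0ms @ 0 + 468.75ms (3/2)
2. 468.75ms @ 3/2 + 468.75ms (3/2)
3. 937.5ms @ 3 + 937.5ms (3)

note 2 onset = 3/2b = 468.75ms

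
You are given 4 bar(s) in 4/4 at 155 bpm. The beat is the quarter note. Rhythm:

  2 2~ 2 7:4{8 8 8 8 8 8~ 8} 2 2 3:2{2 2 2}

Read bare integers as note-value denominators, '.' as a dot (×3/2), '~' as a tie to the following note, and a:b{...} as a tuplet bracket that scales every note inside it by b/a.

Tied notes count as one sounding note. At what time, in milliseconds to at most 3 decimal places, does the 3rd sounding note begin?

note 3 onset = 6b = 2322.581ms

1. 0.0ms @ 0 + 774.194ms (2)
2. 774.194ms @ 2 + 1548.387ms (4)
3. 2322.581ms @ 6 + 110.599ms (2/7)
4. 2433.18ms @ 44/7 + 110.599ms (2/7)
5. 2543.779ms @ 46/7 + 110.599ms (2/7)
6. 2654.378ms @ 48/7 + 110.599ms (2/7)
7. 2764.977ms @ 50/7 + 110.599ms (2/7)
8. 2875.576ms @ 52/7 + 221.198ms (4/7)
9. 3096.774ms @ 8 + 774.194ms (2)
10. 3870.968ms @ 10 + 774.194ms (2)
11. 4645.161ms @ 12 + 516.129ms (4/3)
12. 5161.29ms @ 40/3 + 516.129ms (4/3)
13. 5677.419ms @ 44/3 + 516.129ms (4/3)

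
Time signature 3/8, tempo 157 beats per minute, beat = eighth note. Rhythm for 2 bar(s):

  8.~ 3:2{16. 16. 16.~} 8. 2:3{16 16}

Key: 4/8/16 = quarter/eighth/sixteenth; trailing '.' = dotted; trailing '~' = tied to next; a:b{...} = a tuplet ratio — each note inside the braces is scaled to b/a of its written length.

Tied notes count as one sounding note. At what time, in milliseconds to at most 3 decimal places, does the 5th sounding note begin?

1. 0.0ms @ 0 + 764.331ms (2)
2. 764.331ms @ 2 + 191.083ms (1/2)
3. 955.414ms @ 5/2 + 764.331ms (2)
4. 1719.745ms @ 9/2 + 286.624ms (3/4)
5. 2006.369ms @ 21/4 + 286.624ms (3/4)

note 5 onset = 21/4b = 2006.369ms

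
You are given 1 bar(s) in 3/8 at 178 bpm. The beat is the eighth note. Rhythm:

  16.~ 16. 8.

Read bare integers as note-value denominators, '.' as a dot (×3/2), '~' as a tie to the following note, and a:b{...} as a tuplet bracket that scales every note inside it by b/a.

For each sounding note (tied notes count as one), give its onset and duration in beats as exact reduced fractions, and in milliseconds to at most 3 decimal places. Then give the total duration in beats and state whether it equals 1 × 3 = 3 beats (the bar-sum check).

1) 0.0ms=0b +505.618ms=3/2b
2) 505.618ms=3/2b +505.618ms=3/2b
Σ=3b of 3 (178bpm 3/8) — PASS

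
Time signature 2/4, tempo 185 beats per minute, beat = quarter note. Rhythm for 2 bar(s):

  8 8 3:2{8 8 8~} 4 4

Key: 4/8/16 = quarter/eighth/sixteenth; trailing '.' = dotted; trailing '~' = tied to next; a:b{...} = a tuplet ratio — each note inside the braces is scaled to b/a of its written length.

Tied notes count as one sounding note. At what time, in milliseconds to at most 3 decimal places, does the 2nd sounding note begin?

note 2 onset = 1/2b = 162.162ms

1. 0.0ms @ 0 + 162.162ms (1/2)
2. 162.162ms @ 1/2 + 162.162ms (1/2)
3. 324.324ms @ 1 + 108.108ms (1/3)
4. 432.432ms @ 4/3 + 108.108ms (1/3)
5. 540.541ms @ 5/3 + 432.432ms (4/3)
6. 972.973ms @ 3 + 324.324ms (1)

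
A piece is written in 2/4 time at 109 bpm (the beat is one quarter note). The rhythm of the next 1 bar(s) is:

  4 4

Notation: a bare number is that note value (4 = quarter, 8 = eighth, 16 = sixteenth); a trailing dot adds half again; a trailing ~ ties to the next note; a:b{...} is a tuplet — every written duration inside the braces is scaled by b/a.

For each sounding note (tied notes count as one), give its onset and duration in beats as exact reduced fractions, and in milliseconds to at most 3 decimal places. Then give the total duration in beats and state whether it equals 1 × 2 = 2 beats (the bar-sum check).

1) 0.0ms=0b +550.459ms=1b
2) 550.459ms=1b +550.459ms=1b
Σ=2b of 2 (109bpm 2/4) — PASS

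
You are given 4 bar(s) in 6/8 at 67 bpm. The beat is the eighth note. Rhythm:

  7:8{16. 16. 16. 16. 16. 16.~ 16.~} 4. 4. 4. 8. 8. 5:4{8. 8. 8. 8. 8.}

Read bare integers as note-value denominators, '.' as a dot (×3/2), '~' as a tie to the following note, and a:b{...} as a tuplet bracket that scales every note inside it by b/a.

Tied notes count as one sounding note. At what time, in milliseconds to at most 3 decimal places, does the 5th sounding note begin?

1. 0.0ms @ 0 + 767.591ms (6/7)
2. 767.591ms @ 6/7 + 767.591ms (6/7)
3. 1535.181ms @ 12/7 + 767.591ms (6/7)
4. 2302.772ms @ 18/7 + 767.591ms (6/7)
5. 3070.362ms @ 24/7 + 767.591ms (6/7)
6. 3837.953ms @ 30/7 + 4221.748ms (33/7)
7. 8059.701ms @ 9 + 2686.567ms (3)
8. 10746.269ms @ 12 + 2686.567ms (3)
9. 13432.836ms @ 15 + 1343.284ms (3/2)
10. 14776.119ms @ 33/2 + 1343.284ms (3/2)
11. 16119.403ms @ 18 + 1074.627ms (6/5)
12. 17194.03ms @ 96/5 + 1074.627ms (6/5)
13. 18268.657ms @ 102/5 + 1074.627ms (6/5)
14. 19343.284ms @ 108/5 + 1074.627ms (6/5)
15. 20417.91ms @ 114/5 + 1074.627ms (6/5)

note 5 onset = 24/7b = 3070.362ms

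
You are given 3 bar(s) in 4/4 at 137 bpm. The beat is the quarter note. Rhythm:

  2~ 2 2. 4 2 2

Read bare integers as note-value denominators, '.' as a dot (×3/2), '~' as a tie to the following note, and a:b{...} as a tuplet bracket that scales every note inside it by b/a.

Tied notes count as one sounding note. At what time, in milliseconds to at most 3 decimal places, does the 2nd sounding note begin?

1. 0.0ms @ 0 + 1751.825ms (4)
2. 1751.825ms @ 4 + 1313.869ms (3)
3. 3065.693ms @ 7 + 437.956ms (1)
4. 3503.65ms @ 8 + 875.912ms (2)
5. 4379.562ms @ 10 + 875.912ms (2)

note 2 onset = 4b = 1751.825ms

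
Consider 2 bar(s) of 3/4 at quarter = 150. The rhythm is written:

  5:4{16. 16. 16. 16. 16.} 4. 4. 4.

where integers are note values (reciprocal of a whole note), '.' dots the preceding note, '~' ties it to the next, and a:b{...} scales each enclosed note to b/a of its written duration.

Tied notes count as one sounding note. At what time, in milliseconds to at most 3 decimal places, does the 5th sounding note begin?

note 5 onset = 6/5b = 480.0ms

1. 0.0ms @ 0 + 120.0ms (3/10)
2. 120.0ms @ 3/10 + 120.0ms (3/10)
3. 240.0ms @ 3/5 + 120.0ms (3/10)
4. 360.0ms @ 9/10 + 120.0ms (3/10)
5. 480.0ms @ 6/5 + 120.0ms (3/10)
6. 600.0ms @ 3/2 + 600.0ms (3/2)
7. 1200.0ms @ 3 + 600.0ms (3/2)
8. 1800.0ms @ 9/2 + 600.0ms (3/2)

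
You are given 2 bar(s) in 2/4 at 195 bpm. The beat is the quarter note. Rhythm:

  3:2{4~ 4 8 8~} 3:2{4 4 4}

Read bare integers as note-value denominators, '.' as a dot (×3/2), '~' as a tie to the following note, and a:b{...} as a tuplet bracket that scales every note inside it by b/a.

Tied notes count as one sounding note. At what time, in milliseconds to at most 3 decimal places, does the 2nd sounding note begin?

note 2 onset = 4/3b = 410.256ms

1. 0.0ms @ 0 + 410.256ms (4/3)
2. 410.256ms @ 4/3 + 102.564ms (1/3)
3. 512.821ms @ 5/3 + 307.692ms (1)
4. 820.513ms @ 8/3 + 205.128ms (2/3)
5. 1025.641ms @ 10/3 + 205.128ms (2/3)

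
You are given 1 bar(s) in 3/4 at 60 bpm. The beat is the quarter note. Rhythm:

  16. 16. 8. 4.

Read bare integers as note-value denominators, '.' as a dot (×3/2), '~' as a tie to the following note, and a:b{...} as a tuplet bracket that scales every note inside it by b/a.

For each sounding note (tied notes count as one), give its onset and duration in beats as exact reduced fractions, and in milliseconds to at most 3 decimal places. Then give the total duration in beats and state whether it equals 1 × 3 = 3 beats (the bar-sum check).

1) 0.0ms=0b +375.0ms=3/8b
2) 375.0ms=3/8b +375.0ms=3/8b
3) 750.0ms=3/4b +750.0ms=3/4b
4) 1500.0ms=3/2b +1500.0ms=3/2b
Σ=3b of 3 (60bpm 3/4) — PASS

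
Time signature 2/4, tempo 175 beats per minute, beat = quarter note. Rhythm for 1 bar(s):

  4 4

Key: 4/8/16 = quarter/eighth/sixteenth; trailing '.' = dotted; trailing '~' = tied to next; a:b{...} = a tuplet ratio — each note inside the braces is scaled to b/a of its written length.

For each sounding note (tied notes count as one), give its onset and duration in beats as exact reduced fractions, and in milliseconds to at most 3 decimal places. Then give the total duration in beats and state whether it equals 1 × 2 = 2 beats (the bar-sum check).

1) 0.0ms=0b +342.857ms=1b
2) 342.857ms=1b +342.857ms=1b
Σ=2b of 2 (175bpm 2/4) — PASS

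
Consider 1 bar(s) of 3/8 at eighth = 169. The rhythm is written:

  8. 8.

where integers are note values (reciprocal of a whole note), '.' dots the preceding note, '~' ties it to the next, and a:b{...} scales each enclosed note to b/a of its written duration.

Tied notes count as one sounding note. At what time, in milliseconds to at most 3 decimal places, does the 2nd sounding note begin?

note 2 onset = 3/2b = 532.544ms

1. 0.0ms @ 0 + 532.544ms (3/2)
2. 532.544ms @ 3/2 + 532.544ms (3/2)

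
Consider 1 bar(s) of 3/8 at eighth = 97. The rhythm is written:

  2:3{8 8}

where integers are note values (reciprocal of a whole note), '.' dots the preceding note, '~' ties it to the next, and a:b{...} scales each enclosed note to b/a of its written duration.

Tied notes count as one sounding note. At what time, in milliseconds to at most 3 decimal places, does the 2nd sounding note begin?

note 2 onset = 3/2b = 927.835ms

1. 0.0ms @ 0 + 927.835ms (3/2)
2. 927.835ms @ 3/2 + 927.835ms (3/2)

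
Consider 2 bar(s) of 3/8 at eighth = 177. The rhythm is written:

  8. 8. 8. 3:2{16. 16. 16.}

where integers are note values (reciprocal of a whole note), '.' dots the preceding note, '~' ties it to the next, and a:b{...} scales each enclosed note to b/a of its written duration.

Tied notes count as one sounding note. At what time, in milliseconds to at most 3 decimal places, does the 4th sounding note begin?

1. 0.0ms @ 0 + 508.475ms (3/2)
2. 508.475ms @ 3/2 + 508.475ms (3/2)
3. 1016.949ms @ 3 + 508.475ms (3/2)
4. 1525.424ms @ 9/2 + 169.492ms (1/2)
5. 1694.915ms @ 5 + 169.492ms (1/2)
6. 1864.407ms @ 11/2 + 169.492ms (1/2)

note 4 onset = 9/2b = 1525.424ms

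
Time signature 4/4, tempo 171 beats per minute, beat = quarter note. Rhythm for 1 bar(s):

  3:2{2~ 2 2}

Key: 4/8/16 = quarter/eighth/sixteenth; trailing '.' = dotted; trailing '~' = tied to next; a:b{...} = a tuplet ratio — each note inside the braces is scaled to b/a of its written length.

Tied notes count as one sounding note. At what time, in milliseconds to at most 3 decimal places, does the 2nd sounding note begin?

note 2 onset = 8/3b = 935.673ms

1. 0.0ms @ 0 + 935.673ms (8/3)
2. 935.673ms @ 8/3 + 467.836ms (4/3)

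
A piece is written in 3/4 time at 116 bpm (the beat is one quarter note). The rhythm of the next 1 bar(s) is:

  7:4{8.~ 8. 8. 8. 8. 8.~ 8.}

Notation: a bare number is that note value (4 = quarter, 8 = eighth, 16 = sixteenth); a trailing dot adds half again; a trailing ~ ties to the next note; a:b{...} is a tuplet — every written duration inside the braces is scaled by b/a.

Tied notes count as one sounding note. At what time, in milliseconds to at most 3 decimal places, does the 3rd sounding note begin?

1. 0.0ms @ 0 + 443.35ms (6/7)
2. 443.35ms @ 6/7 + 221.675ms (3/7)
3. 665.025ms @ 9/7 + 221.675ms (3/7)
4. 886.7ms @ 12/7 + 221.675ms (3/7)
5. 1108.374ms @ 15/7 + 443.35ms (6/7)

note 3 onset = 9/7b = 665.025ms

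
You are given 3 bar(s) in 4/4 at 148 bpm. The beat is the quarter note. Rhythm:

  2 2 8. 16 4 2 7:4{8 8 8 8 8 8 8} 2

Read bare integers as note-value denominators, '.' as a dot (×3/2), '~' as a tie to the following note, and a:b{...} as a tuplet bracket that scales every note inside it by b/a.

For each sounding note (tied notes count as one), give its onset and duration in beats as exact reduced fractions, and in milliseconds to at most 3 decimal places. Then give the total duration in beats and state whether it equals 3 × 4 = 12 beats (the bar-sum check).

1) 0.0ms=0b +810.811ms=2b
2) 810.811ms=2b +810.811ms=2b
3) 1621.622ms=4b +304.054ms=3/4b
4) 1925.676ms=19/4b +101.351ms=1/4b
5) 2027.027ms=5b +405.405ms=1b
6) 2432.432ms=6b +810.811ms=2b
7) 3243.243ms=8b +115.83ms=2/7b
8) 3359.073ms=58/7b +115.83ms=2/7b
9) 3474.903ms=60/7b +115.83ms=2/7b
10) 3590.734ms=62/7b +115.83ms=2/7b
11) 3706.564ms=64/7b +115.83ms=2/7b
12) 3822.394ms=66/7b +115.83ms=2/7b
13) 3938.224ms=68/7b +115.83ms=2/7b
14) 4054.054ms=10b +810.811ms=2b
Σ=12b of 12 (148bpm 4/4) — PASS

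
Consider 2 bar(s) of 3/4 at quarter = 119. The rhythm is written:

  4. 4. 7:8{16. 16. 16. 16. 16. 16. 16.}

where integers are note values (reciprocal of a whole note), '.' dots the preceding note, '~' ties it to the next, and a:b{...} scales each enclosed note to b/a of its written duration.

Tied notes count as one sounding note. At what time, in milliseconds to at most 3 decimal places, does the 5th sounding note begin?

note 5 onset = 27/7b = 1944.778ms

1. 0.0ms @ 0 + 756.303ms (3/2)
2. 756.303ms @ 3/2 + 756.303ms (3/2)
3. 1512.605ms @ 3 + 216.086ms (3/7)
4. 1728.691ms @ 24/7 + 216.086ms (3/7)
5. 1944.778ms @ 27/7 + 216.086ms (3/7)
6. 2160.864ms @ 30/7 + 216.086ms (3/7)
7. 2376.951ms @ 33/7 + 216.086ms (3/7)
8. 2593.037ms @ 36/7 + 216.086ms (3/7)
9. 2809.124ms @ 39/7 + 216.086ms (3/7)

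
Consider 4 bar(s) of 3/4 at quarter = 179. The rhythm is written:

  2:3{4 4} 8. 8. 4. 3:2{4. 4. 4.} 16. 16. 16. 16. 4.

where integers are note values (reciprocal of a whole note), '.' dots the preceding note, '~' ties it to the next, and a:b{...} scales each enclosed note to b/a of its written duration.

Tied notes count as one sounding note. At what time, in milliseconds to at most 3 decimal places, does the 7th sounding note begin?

1. 0.0ms @ 0 + 502.793ms (3/2)
2. 502.793ms @ 3/2 + 502.793ms (3/2)
3. 1005.587ms @ 3 + 251.397ms (3/4)
4. 1256.983ms @ 15/4 + 251.397ms (3/4)
5. 1508.38ms @ 9/2 + 502.793ms (3/2)
6. 2011.173ms @ 6 + 335.196ms (1)
7. 2346.369ms @ 7 + 335.196ms (1)
8. 2681.564ms @ 8 + 335.196ms (1)
9. 3016.76ms @ 9 + 125.698ms (3/8)
10. 3142.458ms @ 75/8 + 125.698ms (3/8)
11. 3268.156ms @ 39/4 + 125.698ms (3/8)
12. 3393.855ms @ 81/8 + 125.698ms (3/8)
13. 3519.553ms @ 21/2 + 502.793ms (3/2)

note 7 onset = 7b = 2346.369ms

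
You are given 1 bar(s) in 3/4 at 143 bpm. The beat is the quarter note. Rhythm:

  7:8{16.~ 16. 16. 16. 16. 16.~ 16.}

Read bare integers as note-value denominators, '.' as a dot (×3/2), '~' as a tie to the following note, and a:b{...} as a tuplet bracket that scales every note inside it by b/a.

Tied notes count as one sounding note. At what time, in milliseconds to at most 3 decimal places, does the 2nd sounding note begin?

1. 0.0ms @ 0 + 359.64ms (6/7)
2. 359.64ms @ 6/7 + 179.82ms (3/7)
3. 539.461ms @ 9/7 + 179.82ms (3/7)
4. 719.281ms @ 12/7 + 179.82ms (3/7)
5. 899.101ms @ 15/7 + 359.64ms (6/7)

note 2 onset = 6/7b = 359.64ms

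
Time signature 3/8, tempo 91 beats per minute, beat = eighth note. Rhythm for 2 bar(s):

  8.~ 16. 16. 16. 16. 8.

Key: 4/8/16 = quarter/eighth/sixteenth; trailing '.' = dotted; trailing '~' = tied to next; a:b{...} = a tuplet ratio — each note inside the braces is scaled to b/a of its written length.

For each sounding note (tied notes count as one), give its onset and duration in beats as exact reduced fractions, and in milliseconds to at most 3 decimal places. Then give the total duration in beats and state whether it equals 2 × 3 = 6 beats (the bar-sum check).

1) 0.0ms=0b +1483.516ms=9/4b
2) 1483.516ms=9/4b +494.505ms=3/4b
3) 1978.022ms=3b +494.505ms=3/4b
4) 2472.527ms=15/4b +494.505ms=3/4b
5) 2967.033ms=9/2b +989.011ms=3/2b
Σ=6b of 6 (91bpm 3/8) — PASS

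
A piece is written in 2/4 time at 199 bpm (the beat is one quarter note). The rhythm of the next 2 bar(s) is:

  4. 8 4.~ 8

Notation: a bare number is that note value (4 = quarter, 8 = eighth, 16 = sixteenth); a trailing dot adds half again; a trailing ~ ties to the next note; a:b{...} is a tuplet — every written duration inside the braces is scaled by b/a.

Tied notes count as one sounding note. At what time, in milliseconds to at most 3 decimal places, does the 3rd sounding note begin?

note 3 onset = 2b = 603.015ms

1. 0.0ms @ 0 + 452.261ms (3/2)
2. 452.261ms @ 3/2 + 150.754ms (1/2)
3. 603.015ms @ 2 + 603.015ms (2)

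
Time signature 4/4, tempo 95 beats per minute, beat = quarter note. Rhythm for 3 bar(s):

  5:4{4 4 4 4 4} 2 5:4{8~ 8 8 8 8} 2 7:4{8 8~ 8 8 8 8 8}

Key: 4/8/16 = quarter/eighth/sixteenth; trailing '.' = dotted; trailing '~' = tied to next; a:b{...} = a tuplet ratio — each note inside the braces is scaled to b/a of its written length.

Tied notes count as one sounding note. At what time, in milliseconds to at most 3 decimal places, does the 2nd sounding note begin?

1. 0.0ms @ 0 + 505.263ms (4/5)
2. 505.263ms @ 4/5 + 505.263ms (4/5)
3. 1010.526ms @ 8/5 + 505.263ms (4/5)
4. 1515.789ms @ 12/5 + 505.263ms (4/5)
5. 2021.053ms @ 16/5 + 505.263ms (4/5)
6. 2526.316ms @ 4 + 1263.158ms (2)
7. 3789.474ms @ 6 + 505.263ms (4/5)
8. 4294.737ms @ 34/5 + 252.632ms (2/5)
9. 4547.368ms @ 36/5 + 252.632ms (2/5)
10. 4800.0ms @ 38/5 + 252.632ms (2/5)
11. 5052.632ms @ 8 + 1263.158ms (2)
12. 6315.789ms @ 10 + 180.451ms (2/7)
13. 6496.241ms @ 72/7 + 360.902ms (4/7)
14. 6857.143ms @ 76/7 + 180.451ms (2/7)
15. 7037.594ms @ 78/7 + 180.451ms (2/7)
16. 7218.045ms @ 80/7 + 180.451ms (2/7)
17. 7398.496ms @ 82/7 + 180.451ms (2/7)

note 2 onset = 4/5b = 505.263ms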